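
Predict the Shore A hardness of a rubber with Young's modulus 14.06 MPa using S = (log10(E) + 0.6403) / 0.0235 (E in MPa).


log10(E) = 0.0235*S - 0.6403  =>  S = (log10(E) + 0.6403) / 0.0235
log10(14.06) = 1.147985
S = (1.147985 + 0.6403) / 0.0235 = 1.788285 / 0.0235
S = 76.1

Shore A = 76.1


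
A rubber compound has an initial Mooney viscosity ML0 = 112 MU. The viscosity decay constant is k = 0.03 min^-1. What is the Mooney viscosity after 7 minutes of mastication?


ML = ML0 * exp(-k * t)
ML = 112 * exp(-0.03 * 7)
ML = 112 * 0.8106
ML = 90.79 MU

90.79 MU


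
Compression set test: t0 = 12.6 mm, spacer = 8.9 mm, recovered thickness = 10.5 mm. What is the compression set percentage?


CS = (t0 - recovered) / (t0 - ts) * 100
= (12.6 - 10.5) / (12.6 - 8.9) * 100
= 2.1 / 3.7 * 100
= 56.8%

56.8%


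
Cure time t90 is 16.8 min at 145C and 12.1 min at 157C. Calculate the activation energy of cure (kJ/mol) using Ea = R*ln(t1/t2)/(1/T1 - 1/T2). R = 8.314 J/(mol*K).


T1 = 418.15 K, T2 = 430.15 K
1/T1 - 1/T2 = 6.6716e-05
ln(t1/t2) = ln(16.8/12.1) = 0.3282
Ea = 8.314 * 0.3282 / 6.6716e-05 = 40896.3194 J/mol
Ea = 40.9 kJ/mol

40.9 kJ/mol


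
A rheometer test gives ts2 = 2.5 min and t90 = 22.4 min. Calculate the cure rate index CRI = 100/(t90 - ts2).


CRI = 100 / (t90 - ts2)
= 100 / (22.4 - 2.5)
= 100 / 19.9
= 5.03 min^-1

5.03 min^-1


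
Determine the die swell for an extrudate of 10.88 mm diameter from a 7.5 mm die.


Die swell ratio = D_extrudate / D_die
= 10.88 / 7.5
= 1.451

Die swell = 1.451


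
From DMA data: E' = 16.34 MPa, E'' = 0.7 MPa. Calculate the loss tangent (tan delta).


tan delta = E'' / E'
= 0.7 / 16.34
= 0.0428

tan delta = 0.0428


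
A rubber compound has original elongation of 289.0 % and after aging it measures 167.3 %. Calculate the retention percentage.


Retention = aged / original * 100
= 167.3 / 289.0 * 100
= 57.9%

57.9%


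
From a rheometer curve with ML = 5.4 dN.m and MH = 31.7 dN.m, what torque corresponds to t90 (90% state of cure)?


M90 = ML + 0.9 * (MH - ML)
M90 = 5.4 + 0.9 * (31.7 - 5.4)
M90 = 5.4 + 0.9 * 26.3
M90 = 29.07 dN.m

29.07 dN.m


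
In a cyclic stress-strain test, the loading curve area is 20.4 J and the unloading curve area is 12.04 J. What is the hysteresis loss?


Hysteresis loss = loading - unloading
= 20.4 - 12.04
= 8.36 J

8.36 J


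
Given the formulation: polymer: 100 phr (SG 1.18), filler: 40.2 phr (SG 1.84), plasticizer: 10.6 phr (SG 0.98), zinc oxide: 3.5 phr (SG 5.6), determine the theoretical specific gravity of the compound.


Sum of weights = 154.3
Volume contributions:
  polymer: 100/1.18 = 84.7458
  filler: 40.2/1.84 = 21.8478
  plasticizer: 10.6/0.98 = 10.8163
  zinc oxide: 3.5/5.6 = 0.6250
Sum of volumes = 118.0349
SG = 154.3 / 118.0349 = 1.307

SG = 1.307


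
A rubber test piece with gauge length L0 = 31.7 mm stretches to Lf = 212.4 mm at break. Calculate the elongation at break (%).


Elongation = (Lf - L0) / L0 * 100
= (212.4 - 31.7) / 31.7 * 100
= 180.7 / 31.7 * 100
= 570.0%

570.0%


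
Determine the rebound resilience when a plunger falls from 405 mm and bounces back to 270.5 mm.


Resilience = h_rebound / h_drop * 100
= 270.5 / 405 * 100
= 66.8%

66.8%


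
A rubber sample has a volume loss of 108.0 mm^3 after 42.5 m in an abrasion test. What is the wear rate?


Rate = volume_loss / distance
= 108.0 / 42.5
= 2.541 mm^3/m

2.541 mm^3/m


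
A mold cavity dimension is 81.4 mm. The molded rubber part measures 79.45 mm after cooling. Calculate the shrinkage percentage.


Shrinkage = (mold - part) / mold * 100
= (81.4 - 79.45) / 81.4 * 100
= 1.95 / 81.4 * 100
= 2.4%

2.4%


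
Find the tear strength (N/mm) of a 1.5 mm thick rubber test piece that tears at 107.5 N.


Tear strength = force / thickness
= 107.5 / 1.5
= 71.67 N/mm

71.67 N/mm


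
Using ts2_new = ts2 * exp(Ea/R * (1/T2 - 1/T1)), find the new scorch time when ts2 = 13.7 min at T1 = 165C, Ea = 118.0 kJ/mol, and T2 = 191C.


Convert temperatures: T1 = 165 + 273.15 = 438.15 K, T2 = 191 + 273.15 = 464.15 K
ts2_new = 13.7 * exp(118000 / 8.314 * (1/464.15 - 1/438.15))
1/T2 - 1/T1 = -1.2785e-04
ts2_new = 2.23 min

2.23 min


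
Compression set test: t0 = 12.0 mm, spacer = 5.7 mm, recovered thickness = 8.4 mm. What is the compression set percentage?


CS = (t0 - recovered) / (t0 - ts) * 100
= (12.0 - 8.4) / (12.0 - 5.7) * 100
= 3.6 / 6.3 * 100
= 57.1%

57.1%


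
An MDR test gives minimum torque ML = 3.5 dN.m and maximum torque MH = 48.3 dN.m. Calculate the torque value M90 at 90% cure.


M90 = ML + 0.9 * (MH - ML)
M90 = 3.5 + 0.9 * (48.3 - 3.5)
M90 = 3.5 + 0.9 * 44.8
M90 = 43.82 dN.m

43.82 dN.m


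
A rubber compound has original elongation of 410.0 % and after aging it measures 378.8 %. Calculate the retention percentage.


Retention = aged / original * 100
= 378.8 / 410.0 * 100
= 92.4%

92.4%


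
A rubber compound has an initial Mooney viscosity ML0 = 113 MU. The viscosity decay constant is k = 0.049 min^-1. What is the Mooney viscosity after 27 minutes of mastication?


ML = ML0 * exp(-k * t)
ML = 113 * exp(-0.049 * 27)
ML = 113 * 0.2663
ML = 30.1 MU

30.1 MU


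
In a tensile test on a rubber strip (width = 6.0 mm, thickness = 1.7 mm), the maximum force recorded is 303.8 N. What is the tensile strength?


Area = width * thickness = 6.0 * 1.7 = 10.2 mm^2
TS = force / area = 303.8 / 10.2 = 29.78 MPa

29.78 MPa


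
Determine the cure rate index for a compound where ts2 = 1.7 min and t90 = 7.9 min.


CRI = 100 / (t90 - ts2)
= 100 / (7.9 - 1.7)
= 100 / 6.2
= 16.13 min^-1

16.13 min^-1


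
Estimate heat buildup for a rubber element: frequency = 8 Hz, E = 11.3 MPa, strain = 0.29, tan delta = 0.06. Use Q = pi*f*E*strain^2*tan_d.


Q = pi * f * E * strain^2 * tan_d
= pi * 8 * 11.3 * 0.29^2 * 0.06
= pi * 8 * 11.3 * 0.0841 * 0.06
= 1.4331

Q = 1.4331


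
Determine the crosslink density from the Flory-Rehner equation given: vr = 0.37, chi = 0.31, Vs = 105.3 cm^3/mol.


ln(1 - vr) = ln(1 - 0.37) = -0.4620
Numerator = -((-0.4620) + 0.37 + 0.31 * 0.37^2) = 0.0496
Denominator = 105.3 * (0.37^(1/3) - 0.37/2) = 56.1149
nu = 0.0496 / 56.1149 = 8.8384e-04 mol/cm^3

8.8384e-04 mol/cm^3


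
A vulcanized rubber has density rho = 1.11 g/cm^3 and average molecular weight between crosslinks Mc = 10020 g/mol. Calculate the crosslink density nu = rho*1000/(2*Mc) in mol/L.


nu = rho * 1000 / (2 * Mc)
nu = 1.11 * 1000 / (2 * 10020)
nu = 1110.0 / 20040
nu = 0.0554 mol/L

0.0554 mol/L


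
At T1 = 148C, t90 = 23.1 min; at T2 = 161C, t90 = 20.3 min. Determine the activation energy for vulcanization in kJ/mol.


T1 = 421.15 K, T2 = 434.15 K
1/T1 - 1/T2 = 7.1100e-05
ln(t1/t2) = ln(23.1/20.3) = 0.1292
Ea = 8.314 * 0.1292 / 7.1100e-05 = 15109.3306 J/mol
Ea = 15.11 kJ/mol

15.11 kJ/mol


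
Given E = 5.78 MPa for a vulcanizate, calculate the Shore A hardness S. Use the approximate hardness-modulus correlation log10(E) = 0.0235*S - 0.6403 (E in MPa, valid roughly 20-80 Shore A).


log10(E) = 0.0235*S - 0.6403  =>  S = (log10(E) + 0.6403) / 0.0235
log10(5.78) = 0.761928
S = (0.761928 + 0.6403) / 0.0235 = 1.402228 / 0.0235
S = 59.7

Shore A = 59.7


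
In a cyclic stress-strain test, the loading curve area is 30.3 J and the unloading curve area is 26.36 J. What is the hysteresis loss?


Hysteresis loss = loading - unloading
= 30.3 - 26.36
= 3.94 J

3.94 J


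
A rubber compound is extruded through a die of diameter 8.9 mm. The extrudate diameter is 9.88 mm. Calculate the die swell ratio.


Die swell ratio = D_extrudate / D_die
= 9.88 / 8.9
= 1.11

Die swell = 1.11


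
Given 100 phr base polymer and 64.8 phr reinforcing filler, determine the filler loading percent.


Filler % = filler / (rubber + filler) * 100
= 64.8 / (100 + 64.8) * 100
= 64.8 / 164.8 * 100
= 39.32%

39.32%


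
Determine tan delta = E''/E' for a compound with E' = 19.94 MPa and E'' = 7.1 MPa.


tan delta = E'' / E'
= 7.1 / 19.94
= 0.3561

tan delta = 0.3561


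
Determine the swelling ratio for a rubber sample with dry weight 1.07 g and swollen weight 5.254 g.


Q = W_swollen / W_dry
Q = 5.254 / 1.07
Q = 4.91

Q = 4.91


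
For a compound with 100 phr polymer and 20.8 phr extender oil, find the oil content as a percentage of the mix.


Oil % = oil / (100 + oil) * 100
= 20.8 / (100 + 20.8) * 100
= 20.8 / 120.8 * 100
= 17.22%

17.22%


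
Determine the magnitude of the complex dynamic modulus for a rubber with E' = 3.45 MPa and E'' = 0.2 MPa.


|E*| = sqrt(E'^2 + E''^2)
= sqrt(3.45^2 + 0.2^2)
= sqrt(11.9025 + 0.0400)
= 3.456 MPa

3.456 MPa


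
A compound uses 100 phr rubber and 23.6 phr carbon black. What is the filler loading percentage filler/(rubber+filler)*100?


Filler % = filler / (rubber + filler) * 100
= 23.6 / (100 + 23.6) * 100
= 23.6 / 123.6 * 100
= 19.09%

19.09%


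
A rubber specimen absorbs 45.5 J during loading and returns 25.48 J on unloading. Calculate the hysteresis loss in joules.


Hysteresis loss = loading - unloading
= 45.5 - 25.48
= 20.02 J

20.02 J


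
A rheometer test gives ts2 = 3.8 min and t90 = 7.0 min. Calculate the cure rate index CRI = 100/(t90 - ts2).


CRI = 100 / (t90 - ts2)
= 100 / (7.0 - 3.8)
= 100 / 3.2
= 31.25 min^-1

31.25 min^-1


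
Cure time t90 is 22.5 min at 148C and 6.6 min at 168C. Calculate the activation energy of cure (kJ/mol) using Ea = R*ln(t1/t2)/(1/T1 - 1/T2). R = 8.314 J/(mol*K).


T1 = 421.15 K, T2 = 441.15 K
1/T1 - 1/T2 = 1.0765e-04
ln(t1/t2) = ln(22.5/6.6) = 1.2264
Ea = 8.314 * 1.2264 / 1.0765e-04 = 94722.1231 J/mol
Ea = 94.72 kJ/mol

94.72 kJ/mol


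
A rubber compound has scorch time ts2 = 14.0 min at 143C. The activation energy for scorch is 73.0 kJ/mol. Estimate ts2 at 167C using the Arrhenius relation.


Convert temperatures: T1 = 143 + 273.15 = 416.15 K, T2 = 167 + 273.15 = 440.15 K
ts2_new = 14.0 * exp(73000 / 8.314 * (1/440.15 - 1/416.15))
1/T2 - 1/T1 = -1.3103e-04
ts2_new = 4.43 min

4.43 min


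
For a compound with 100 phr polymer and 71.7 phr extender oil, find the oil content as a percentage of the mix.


Oil % = oil / (100 + oil) * 100
= 71.7 / (100 + 71.7) * 100
= 71.7 / 171.7 * 100
= 41.76%

41.76%


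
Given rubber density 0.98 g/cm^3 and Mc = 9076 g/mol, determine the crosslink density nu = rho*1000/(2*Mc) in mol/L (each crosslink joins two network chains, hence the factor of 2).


nu = rho * 1000 / (2 * Mc)
nu = 0.98 * 1000 / (2 * 9076)
nu = 980.0 / 18152
nu = 0.0540 mol/L

0.0540 mol/L


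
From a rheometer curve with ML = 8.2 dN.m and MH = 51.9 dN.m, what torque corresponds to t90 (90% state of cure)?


M90 = ML + 0.9 * (MH - ML)
M90 = 8.2 + 0.9 * (51.9 - 8.2)
M90 = 8.2 + 0.9 * 43.7
M90 = 47.53 dN.m

47.53 dN.m


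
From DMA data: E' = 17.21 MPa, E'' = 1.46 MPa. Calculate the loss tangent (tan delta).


tan delta = E'' / E'
= 1.46 / 17.21
= 0.0848

tan delta = 0.0848


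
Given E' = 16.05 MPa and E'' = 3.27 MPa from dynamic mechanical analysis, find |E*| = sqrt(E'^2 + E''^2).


|E*| = sqrt(E'^2 + E''^2)
= sqrt(16.05^2 + 3.27^2)
= sqrt(257.6025 + 10.6929)
= 16.38 MPa

16.38 MPa


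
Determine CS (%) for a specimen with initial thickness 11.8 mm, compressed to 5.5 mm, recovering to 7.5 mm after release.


CS = (t0 - recovered) / (t0 - ts) * 100
= (11.8 - 7.5) / (11.8 - 5.5) * 100
= 4.3 / 6.3 * 100
= 68.3%

68.3%


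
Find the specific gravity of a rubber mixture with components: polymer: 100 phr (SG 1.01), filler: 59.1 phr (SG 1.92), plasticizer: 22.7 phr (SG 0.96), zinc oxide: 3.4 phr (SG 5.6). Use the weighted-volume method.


Sum of weights = 185.2
Volume contributions:
  polymer: 100/1.01 = 99.0099
  filler: 59.1/1.92 = 30.7813
  plasticizer: 22.7/0.96 = 23.6458
  zinc oxide: 3.4/5.6 = 0.6071
Sum of volumes = 154.0441
SG = 185.2 / 154.0441 = 1.202

SG = 1.202


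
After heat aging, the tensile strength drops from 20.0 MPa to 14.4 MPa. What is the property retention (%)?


Retention = aged / original * 100
= 14.4 / 20.0 * 100
= 72.0%

72.0%


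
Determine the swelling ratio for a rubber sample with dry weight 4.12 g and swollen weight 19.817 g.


Q = W_swollen / W_dry
Q = 19.817 / 4.12
Q = 4.81

Q = 4.81


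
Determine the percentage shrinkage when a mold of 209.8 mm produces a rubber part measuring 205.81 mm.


Shrinkage = (mold - part) / mold * 100
= (209.8 - 205.81) / 209.8 * 100
= 3.99 / 209.8 * 100
= 1.9%

1.9%


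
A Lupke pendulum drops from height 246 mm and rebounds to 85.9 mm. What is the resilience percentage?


Resilience = h_rebound / h_drop * 100
= 85.9 / 246 * 100
= 34.9%

34.9%


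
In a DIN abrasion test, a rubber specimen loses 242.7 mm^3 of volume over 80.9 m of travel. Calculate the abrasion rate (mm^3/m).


Rate = volume_loss / distance
= 242.7 / 80.9
= 3.0 mm^3/m

3.0 mm^3/m


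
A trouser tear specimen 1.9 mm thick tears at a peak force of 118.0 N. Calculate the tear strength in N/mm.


Tear strength = force / thickness
= 118.0 / 1.9
= 62.11 N/mm

62.11 N/mm


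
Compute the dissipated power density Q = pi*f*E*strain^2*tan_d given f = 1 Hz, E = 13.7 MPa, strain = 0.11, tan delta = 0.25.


Q = pi * f * E * strain^2 * tan_d
= pi * 1 * 13.7 * 0.11^2 * 0.25
= pi * 1 * 13.7 * 0.0121 * 0.25
= 0.1302

Q = 0.1302


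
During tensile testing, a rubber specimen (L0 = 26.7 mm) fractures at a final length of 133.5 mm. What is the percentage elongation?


Elongation = (Lf - L0) / L0 * 100
= (133.5 - 26.7) / 26.7 * 100
= 106.8 / 26.7 * 100
= 400.0%

400.0%


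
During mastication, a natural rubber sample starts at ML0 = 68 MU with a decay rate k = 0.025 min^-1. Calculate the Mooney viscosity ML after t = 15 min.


ML = ML0 * exp(-k * t)
ML = 68 * exp(-0.025 * 15)
ML = 68 * 0.6873
ML = 46.74 MU

46.74 MU


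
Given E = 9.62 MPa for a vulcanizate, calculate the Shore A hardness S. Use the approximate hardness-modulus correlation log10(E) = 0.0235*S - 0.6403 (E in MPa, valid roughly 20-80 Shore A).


log10(E) = 0.0235*S - 0.6403  =>  S = (log10(E) + 0.6403) / 0.0235
log10(9.62) = 0.983175
S = (0.983175 + 0.6403) / 0.0235 = 1.623475 / 0.0235
S = 69.1

Shore A = 69.1


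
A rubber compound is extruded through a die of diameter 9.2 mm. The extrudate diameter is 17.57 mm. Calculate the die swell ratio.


Die swell ratio = D_extrudate / D_die
= 17.57 / 9.2
= 1.91

Die swell = 1.91


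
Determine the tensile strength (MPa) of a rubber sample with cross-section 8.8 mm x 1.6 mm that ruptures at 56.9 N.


Area = width * thickness = 8.8 * 1.6 = 14.08 mm^2
TS = force / area = 56.9 / 14.08 = 4.04 MPa

4.04 MPa


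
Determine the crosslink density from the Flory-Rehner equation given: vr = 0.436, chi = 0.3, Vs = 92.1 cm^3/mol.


ln(1 - vr) = ln(1 - 0.436) = -0.5727
Numerator = -((-0.5727) + 0.436 + 0.3 * 0.436^2) = 0.0797
Denominator = 92.1 * (0.436^(1/3) - 0.436/2) = 49.7597
nu = 0.0797 / 49.7597 = 0.0016 mol/cm^3

0.0016 mol/cm^3


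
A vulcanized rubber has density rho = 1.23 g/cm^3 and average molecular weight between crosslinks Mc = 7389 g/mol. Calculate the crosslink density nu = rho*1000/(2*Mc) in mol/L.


nu = rho * 1000 / (2 * Mc)
nu = 1.23 * 1000 / (2 * 7389)
nu = 1230.0 / 14778
nu = 0.0832 mol/L

0.0832 mol/L


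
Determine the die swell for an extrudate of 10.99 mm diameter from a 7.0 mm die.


Die swell ratio = D_extrudate / D_die
= 10.99 / 7.0
= 1.57

Die swell = 1.57


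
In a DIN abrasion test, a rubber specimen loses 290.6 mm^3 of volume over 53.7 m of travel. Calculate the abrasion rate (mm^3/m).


Rate = volume_loss / distance
= 290.6 / 53.7
= 5.412 mm^3/m

5.412 mm^3/m


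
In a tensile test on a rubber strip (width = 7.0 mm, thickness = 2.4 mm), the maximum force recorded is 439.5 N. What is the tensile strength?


Area = width * thickness = 7.0 * 2.4 = 16.8 mm^2
TS = force / area = 439.5 / 16.8 = 26.16 MPa

26.16 MPa


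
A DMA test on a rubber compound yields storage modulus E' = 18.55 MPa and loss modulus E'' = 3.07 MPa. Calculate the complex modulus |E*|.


|E*| = sqrt(E'^2 + E''^2)
= sqrt(18.55^2 + 3.07^2)
= sqrt(344.1025 + 9.4249)
= 18.802 MPa

18.802 MPa


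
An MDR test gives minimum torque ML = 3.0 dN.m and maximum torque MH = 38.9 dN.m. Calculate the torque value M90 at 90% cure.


M90 = ML + 0.9 * (MH - ML)
M90 = 3.0 + 0.9 * (38.9 - 3.0)
M90 = 3.0 + 0.9 * 35.9
M90 = 35.31 dN.m

35.31 dN.m


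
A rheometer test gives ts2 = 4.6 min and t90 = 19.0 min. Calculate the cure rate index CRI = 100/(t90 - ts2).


CRI = 100 / (t90 - ts2)
= 100 / (19.0 - 4.6)
= 100 / 14.4
= 6.94 min^-1

6.94 min^-1


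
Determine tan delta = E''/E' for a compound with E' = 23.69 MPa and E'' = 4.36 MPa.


tan delta = E'' / E'
= 4.36 / 23.69
= 0.184

tan delta = 0.184


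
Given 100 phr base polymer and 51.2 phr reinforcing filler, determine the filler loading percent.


Filler % = filler / (rubber + filler) * 100
= 51.2 / (100 + 51.2) * 100
= 51.2 / 151.2 * 100
= 33.86%

33.86%


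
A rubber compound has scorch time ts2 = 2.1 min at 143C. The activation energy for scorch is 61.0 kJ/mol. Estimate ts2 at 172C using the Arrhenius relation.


Convert temperatures: T1 = 143 + 273.15 = 416.15 K, T2 = 172 + 273.15 = 445.15 K
ts2_new = 2.1 * exp(61000 / 8.314 * (1/445.15 - 1/416.15))
1/T2 - 1/T1 = -1.5655e-04
ts2_new = 0.67 min

0.67 min


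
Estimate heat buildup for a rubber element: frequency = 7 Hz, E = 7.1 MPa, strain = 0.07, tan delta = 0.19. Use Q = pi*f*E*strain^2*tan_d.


Q = pi * f * E * strain^2 * tan_d
= pi * 7 * 7.1 * 0.07^2 * 0.19
= pi * 7 * 7.1 * 0.0049 * 0.19
= 0.1454

Q = 0.1454


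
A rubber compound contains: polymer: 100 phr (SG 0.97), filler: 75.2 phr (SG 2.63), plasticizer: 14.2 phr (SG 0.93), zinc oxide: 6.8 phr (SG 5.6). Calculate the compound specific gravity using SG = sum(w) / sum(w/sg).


Sum of weights = 196.2
Volume contributions:
  polymer: 100/0.97 = 103.0928
  filler: 75.2/2.63 = 28.5932
  plasticizer: 14.2/0.93 = 15.2688
  zinc oxide: 6.8/5.6 = 1.2143
Sum of volumes = 148.1690
SG = 196.2 / 148.1690 = 1.324

SG = 1.324


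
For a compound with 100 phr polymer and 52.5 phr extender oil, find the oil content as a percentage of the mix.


Oil % = oil / (100 + oil) * 100
= 52.5 / (100 + 52.5) * 100
= 52.5 / 152.5 * 100
= 34.43%

34.43%


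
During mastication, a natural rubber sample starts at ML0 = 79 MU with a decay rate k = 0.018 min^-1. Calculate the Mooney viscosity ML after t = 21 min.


ML = ML0 * exp(-k * t)
ML = 79 * exp(-0.018 * 21)
ML = 79 * 0.6852
ML = 54.13 MU

54.13 MU


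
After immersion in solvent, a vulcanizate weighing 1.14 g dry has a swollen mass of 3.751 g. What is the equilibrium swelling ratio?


Q = W_swollen / W_dry
Q = 3.751 / 1.14
Q = 3.29

Q = 3.29


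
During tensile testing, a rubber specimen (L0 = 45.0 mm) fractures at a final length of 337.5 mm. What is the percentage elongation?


Elongation = (Lf - L0) / L0 * 100
= (337.5 - 45.0) / 45.0 * 100
= 292.5 / 45.0 * 100
= 650.0%

650.0%


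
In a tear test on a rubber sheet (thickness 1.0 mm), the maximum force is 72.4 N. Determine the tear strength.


Tear strength = force / thickness
= 72.4 / 1.0
= 72.4 N/mm

72.4 N/mm


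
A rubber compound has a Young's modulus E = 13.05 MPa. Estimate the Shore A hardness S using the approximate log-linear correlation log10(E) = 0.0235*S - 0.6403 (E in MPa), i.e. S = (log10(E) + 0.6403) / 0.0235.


log10(E) = 0.0235*S - 0.6403  =>  S = (log10(E) + 0.6403) / 0.0235
log10(13.05) = 1.115611
S = (1.115611 + 0.6403) / 0.0235 = 1.755911 / 0.0235
S = 74.7

Shore A = 74.7


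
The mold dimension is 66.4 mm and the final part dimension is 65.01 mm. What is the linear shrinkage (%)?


Shrinkage = (mold - part) / mold * 100
= (66.4 - 65.01) / 66.4 * 100
= 1.39 / 66.4 * 100
= 2.09%

2.09%


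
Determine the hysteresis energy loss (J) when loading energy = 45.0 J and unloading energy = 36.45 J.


Hysteresis loss = loading - unloading
= 45.0 - 36.45
= 8.55 J

8.55 J


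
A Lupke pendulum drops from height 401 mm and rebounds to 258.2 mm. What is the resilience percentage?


Resilience = h_rebound / h_drop * 100
= 258.2 / 401 * 100
= 64.4%

64.4%


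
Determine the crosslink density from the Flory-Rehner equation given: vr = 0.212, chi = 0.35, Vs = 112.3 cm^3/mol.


ln(1 - vr) = ln(1 - 0.212) = -0.2383
Numerator = -((-0.2383) + 0.212 + 0.35 * 0.212^2) = 0.0105
Denominator = 112.3 * (0.212^(1/3) - 0.212/2) = 55.0577
nu = 0.0105 / 55.0577 = 1.9120e-04 mol/cm^3

1.9120e-04 mol/cm^3


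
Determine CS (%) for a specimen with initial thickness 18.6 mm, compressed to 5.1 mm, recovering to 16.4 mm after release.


CS = (t0 - recovered) / (t0 - ts) * 100
= (18.6 - 16.4) / (18.6 - 5.1) * 100
= 2.2 / 13.5 * 100
= 16.3%

16.3%


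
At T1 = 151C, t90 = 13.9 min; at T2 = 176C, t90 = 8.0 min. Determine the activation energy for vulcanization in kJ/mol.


T1 = 424.15 K, T2 = 449.15 K
1/T1 - 1/T2 = 1.3123e-04
ln(t1/t2) = ln(13.9/8.0) = 0.5524
Ea = 8.314 * 0.5524 / 1.3123e-04 = 35000.2979 J/mol
Ea = 35.0 kJ/mol

35.0 kJ/mol


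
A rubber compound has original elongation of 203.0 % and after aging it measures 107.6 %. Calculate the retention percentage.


Retention = aged / original * 100
= 107.6 / 203.0 * 100
= 53.0%

53.0%


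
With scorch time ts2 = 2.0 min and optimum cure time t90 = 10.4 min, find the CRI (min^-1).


CRI = 100 / (t90 - ts2)
= 100 / (10.4 - 2.0)
= 100 / 8.4
= 11.9 min^-1

11.9 min^-1


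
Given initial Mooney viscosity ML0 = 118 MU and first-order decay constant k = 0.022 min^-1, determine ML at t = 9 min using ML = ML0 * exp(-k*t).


ML = ML0 * exp(-k * t)
ML = 118 * exp(-0.022 * 9)
ML = 118 * 0.8204
ML = 96.8 MU

96.8 MU


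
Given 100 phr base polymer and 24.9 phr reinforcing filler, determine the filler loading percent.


Filler % = filler / (rubber + filler) * 100
= 24.9 / (100 + 24.9) * 100
= 24.9 / 124.9 * 100
= 19.94%

19.94%


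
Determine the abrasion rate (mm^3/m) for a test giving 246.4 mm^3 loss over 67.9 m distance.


Rate = volume_loss / distance
= 246.4 / 67.9
= 3.629 mm^3/m

3.629 mm^3/m


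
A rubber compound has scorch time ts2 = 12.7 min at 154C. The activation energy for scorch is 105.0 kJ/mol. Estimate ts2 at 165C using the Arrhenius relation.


Convert temperatures: T1 = 154 + 273.15 = 427.15 K, T2 = 165 + 273.15 = 438.15 K
ts2_new = 12.7 * exp(105000 / 8.314 * (1/438.15 - 1/427.15))
1/T2 - 1/T1 = -5.8775e-05
ts2_new = 6.05 min

6.05 min


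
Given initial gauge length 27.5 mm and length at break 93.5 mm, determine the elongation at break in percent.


Elongation = (Lf - L0) / L0 * 100
= (93.5 - 27.5) / 27.5 * 100
= 66.0 / 27.5 * 100
= 240.0%

240.0%


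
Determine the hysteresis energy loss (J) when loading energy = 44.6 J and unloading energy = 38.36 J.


Hysteresis loss = loading - unloading
= 44.6 - 38.36
= 6.24 J

6.24 J


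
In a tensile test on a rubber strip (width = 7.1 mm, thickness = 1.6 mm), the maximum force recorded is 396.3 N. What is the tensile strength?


Area = width * thickness = 7.1 * 1.6 = 11.36 mm^2
TS = force / area = 396.3 / 11.36 = 34.89 MPa

34.89 MPa


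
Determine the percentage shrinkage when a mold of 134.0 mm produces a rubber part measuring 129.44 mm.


Shrinkage = (mold - part) / mold * 100
= (134.0 - 129.44) / 134.0 * 100
= 4.56 / 134.0 * 100
= 3.4%

3.4%


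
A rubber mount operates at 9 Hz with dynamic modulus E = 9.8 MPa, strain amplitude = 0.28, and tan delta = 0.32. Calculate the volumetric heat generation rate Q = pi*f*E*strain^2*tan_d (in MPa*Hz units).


Q = pi * f * E * strain^2 * tan_d
= pi * 9 * 9.8 * 0.28^2 * 0.32
= pi * 9 * 9.8 * 0.0784 * 0.32
= 6.9516

Q = 6.9516


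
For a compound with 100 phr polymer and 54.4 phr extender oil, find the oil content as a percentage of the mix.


Oil % = oil / (100 + oil) * 100
= 54.4 / (100 + 54.4) * 100
= 54.4 / 154.4 * 100
= 35.23%

35.23%


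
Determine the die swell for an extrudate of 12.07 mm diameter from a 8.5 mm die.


Die swell ratio = D_extrudate / D_die
= 12.07 / 8.5
= 1.42

Die swell = 1.42


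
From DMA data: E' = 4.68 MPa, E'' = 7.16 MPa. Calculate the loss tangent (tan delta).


tan delta = E'' / E'
= 7.16 / 4.68
= 1.5299

tan delta = 1.5299


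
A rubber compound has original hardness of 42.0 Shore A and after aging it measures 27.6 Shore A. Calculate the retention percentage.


Retention = aged / original * 100
= 27.6 / 42.0 * 100
= 65.7%

65.7%


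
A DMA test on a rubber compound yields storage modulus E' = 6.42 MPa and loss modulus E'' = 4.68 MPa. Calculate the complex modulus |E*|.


|E*| = sqrt(E'^2 + E''^2)
= sqrt(6.42^2 + 4.68^2)
= sqrt(41.2164 + 21.9024)
= 7.945 MPa

7.945 MPa


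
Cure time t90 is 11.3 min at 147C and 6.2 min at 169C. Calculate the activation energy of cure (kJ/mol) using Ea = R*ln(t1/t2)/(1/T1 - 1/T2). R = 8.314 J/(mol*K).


T1 = 420.15 K, T2 = 442.15 K
1/T1 - 1/T2 = 1.1843e-04
ln(t1/t2) = ln(11.3/6.2) = 0.6003
Ea = 8.314 * 0.6003 / 1.1843e-04 = 42140.1415 J/mol
Ea = 42.14 kJ/mol

42.14 kJ/mol


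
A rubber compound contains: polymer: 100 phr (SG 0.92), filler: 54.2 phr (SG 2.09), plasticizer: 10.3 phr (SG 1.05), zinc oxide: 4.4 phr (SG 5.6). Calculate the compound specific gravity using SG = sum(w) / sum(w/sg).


Sum of weights = 168.9
Volume contributions:
  polymer: 100/0.92 = 108.6957
  filler: 54.2/2.09 = 25.9330
  plasticizer: 10.3/1.05 = 9.8095
  zinc oxide: 4.4/5.6 = 0.7857
Sum of volumes = 145.2239
SG = 168.9 / 145.2239 = 1.163

SG = 1.163


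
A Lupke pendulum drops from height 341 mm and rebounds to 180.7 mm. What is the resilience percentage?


Resilience = h_rebound / h_drop * 100
= 180.7 / 341 * 100
= 53.0%

53.0%


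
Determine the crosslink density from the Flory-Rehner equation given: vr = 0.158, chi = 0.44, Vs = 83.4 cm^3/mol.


ln(1 - vr) = ln(1 - 0.158) = -0.1720
Numerator = -((-0.1720) + 0.158 + 0.44 * 0.158^2) = 0.0030
Denominator = 83.4 * (0.158^(1/3) - 0.158/2) = 38.4984
nu = 0.0030 / 38.4984 = 7.7694e-05 mol/cm^3

7.7694e-05 mol/cm^3


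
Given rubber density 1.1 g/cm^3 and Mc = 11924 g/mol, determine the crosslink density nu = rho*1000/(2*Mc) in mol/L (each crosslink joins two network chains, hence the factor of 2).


nu = rho * 1000 / (2 * Mc)
nu = 1.1 * 1000 / (2 * 11924)
nu = 1100.0 / 23848
nu = 0.0461 mol/L

0.0461 mol/L


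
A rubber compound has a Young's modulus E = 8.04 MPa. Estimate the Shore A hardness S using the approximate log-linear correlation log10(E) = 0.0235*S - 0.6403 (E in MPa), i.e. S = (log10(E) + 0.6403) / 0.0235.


log10(E) = 0.0235*S - 0.6403  =>  S = (log10(E) + 0.6403) / 0.0235
log10(8.04) = 0.905256
S = (0.905256 + 0.6403) / 0.0235 = 1.545556 / 0.0235
S = 65.8

Shore A = 65.8


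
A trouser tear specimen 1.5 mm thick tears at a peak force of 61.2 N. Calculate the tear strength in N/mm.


Tear strength = force / thickness
= 61.2 / 1.5
= 40.8 N/mm

40.8 N/mm


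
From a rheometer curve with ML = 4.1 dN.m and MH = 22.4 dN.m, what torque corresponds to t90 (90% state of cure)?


M90 = ML + 0.9 * (MH - ML)
M90 = 4.1 + 0.9 * (22.4 - 4.1)
M90 = 4.1 + 0.9 * 18.3
M90 = 20.57 dN.m

20.57 dN.m


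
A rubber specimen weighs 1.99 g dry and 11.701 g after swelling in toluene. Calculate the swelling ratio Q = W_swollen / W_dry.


Q = W_swollen / W_dry
Q = 11.701 / 1.99
Q = 5.88

Q = 5.88


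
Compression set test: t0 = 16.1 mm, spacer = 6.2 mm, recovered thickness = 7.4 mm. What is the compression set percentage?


CS = (t0 - recovered) / (t0 - ts) * 100
= (16.1 - 7.4) / (16.1 - 6.2) * 100
= 8.7 / 9.9 * 100
= 87.9%

87.9%


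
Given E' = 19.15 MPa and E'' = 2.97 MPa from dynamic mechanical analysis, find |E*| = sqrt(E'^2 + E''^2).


|E*| = sqrt(E'^2 + E''^2)
= sqrt(19.15^2 + 2.97^2)
= sqrt(366.7225 + 8.8209)
= 19.379 MPa

19.379 MPa


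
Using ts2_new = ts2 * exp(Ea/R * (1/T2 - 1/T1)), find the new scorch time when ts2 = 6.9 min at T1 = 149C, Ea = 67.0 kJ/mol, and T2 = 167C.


Convert temperatures: T1 = 149 + 273.15 = 422.15 K, T2 = 167 + 273.15 = 440.15 K
ts2_new = 6.9 * exp(67000 / 8.314 * (1/440.15 - 1/422.15))
1/T2 - 1/T1 = -9.6874e-05
ts2_new = 3.16 min

3.16 min


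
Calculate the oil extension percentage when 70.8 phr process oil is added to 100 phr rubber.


Oil % = oil / (100 + oil) * 100
= 70.8 / (100 + 70.8) * 100
= 70.8 / 170.8 * 100
= 41.45%

41.45%


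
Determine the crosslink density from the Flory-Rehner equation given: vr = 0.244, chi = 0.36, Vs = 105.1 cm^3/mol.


ln(1 - vr) = ln(1 - 0.244) = -0.2797
Numerator = -((-0.2797) + 0.244 + 0.36 * 0.244^2) = 0.0143
Denominator = 105.1 * (0.244^(1/3) - 0.244/2) = 52.8527
nu = 0.0143 / 52.8527 = 2.7020e-04 mol/cm^3

2.7020e-04 mol/cm^3


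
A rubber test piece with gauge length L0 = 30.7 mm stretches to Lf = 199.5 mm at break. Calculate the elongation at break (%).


Elongation = (Lf - L0) / L0 * 100
= (199.5 - 30.7) / 30.7 * 100
= 168.8 / 30.7 * 100
= 549.8%

549.8%


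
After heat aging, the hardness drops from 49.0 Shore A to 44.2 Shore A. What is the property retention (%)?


Retention = aged / original * 100
= 44.2 / 49.0 * 100
= 90.2%

90.2%


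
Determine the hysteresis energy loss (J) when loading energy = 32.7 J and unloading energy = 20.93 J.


Hysteresis loss = loading - unloading
= 32.7 - 20.93
= 11.77 J

11.77 J


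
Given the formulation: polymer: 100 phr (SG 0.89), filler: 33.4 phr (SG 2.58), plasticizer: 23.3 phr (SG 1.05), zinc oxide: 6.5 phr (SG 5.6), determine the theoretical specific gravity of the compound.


Sum of weights = 163.2
Volume contributions:
  polymer: 100/0.89 = 112.3596
  filler: 33.4/2.58 = 12.9457
  plasticizer: 23.3/1.05 = 22.1905
  zinc oxide: 6.5/5.6 = 1.1607
Sum of volumes = 148.6565
SG = 163.2 / 148.6565 = 1.098

SG = 1.098


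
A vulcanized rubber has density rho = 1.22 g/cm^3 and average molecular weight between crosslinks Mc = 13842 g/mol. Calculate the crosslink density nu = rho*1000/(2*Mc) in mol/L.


nu = rho * 1000 / (2 * Mc)
nu = 1.22 * 1000 / (2 * 13842)
nu = 1220.0 / 27684
nu = 0.0441 mol/L

0.0441 mol/L


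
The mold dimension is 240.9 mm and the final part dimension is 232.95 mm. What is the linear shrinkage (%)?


Shrinkage = (mold - part) / mold * 100
= (240.9 - 232.95) / 240.9 * 100
= 7.95 / 240.9 * 100
= 3.3%

3.3%


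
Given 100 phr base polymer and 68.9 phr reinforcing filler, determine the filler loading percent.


Filler % = filler / (rubber + filler) * 100
= 68.9 / (100 + 68.9) * 100
= 68.9 / 168.9 * 100
= 40.79%

40.79%


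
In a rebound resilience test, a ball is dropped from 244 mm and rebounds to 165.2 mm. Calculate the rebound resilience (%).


Resilience = h_rebound / h_drop * 100
= 165.2 / 244 * 100
= 67.7%

67.7%


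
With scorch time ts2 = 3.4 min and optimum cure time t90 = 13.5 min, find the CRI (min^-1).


CRI = 100 / (t90 - ts2)
= 100 / (13.5 - 3.4)
= 100 / 10.1
= 9.9 min^-1

9.9 min^-1


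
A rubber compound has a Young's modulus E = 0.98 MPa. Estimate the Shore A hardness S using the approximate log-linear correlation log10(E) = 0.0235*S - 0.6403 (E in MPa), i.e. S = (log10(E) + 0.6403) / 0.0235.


log10(E) = 0.0235*S - 0.6403  =>  S = (log10(E) + 0.6403) / 0.0235
log10(0.98) = -0.008774
S = (-0.008774 + 0.6403) / 0.0235 = 0.631526 / 0.0235
S = 26.9

Shore A = 26.9


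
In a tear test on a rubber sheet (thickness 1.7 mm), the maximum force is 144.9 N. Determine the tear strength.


Tear strength = force / thickness
= 144.9 / 1.7
= 85.24 N/mm

85.24 N/mm


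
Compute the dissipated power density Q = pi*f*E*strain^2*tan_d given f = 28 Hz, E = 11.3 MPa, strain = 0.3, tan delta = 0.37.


Q = pi * f * E * strain^2 * tan_d
= pi * 28 * 11.3 * 0.3^2 * 0.37
= pi * 28 * 11.3 * 0.0900 * 0.37
= 33.1002

Q = 33.1002


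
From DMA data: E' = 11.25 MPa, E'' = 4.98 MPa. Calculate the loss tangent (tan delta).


tan delta = E'' / E'
= 4.98 / 11.25
= 0.4427

tan delta = 0.4427


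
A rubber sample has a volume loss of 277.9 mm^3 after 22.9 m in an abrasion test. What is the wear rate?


Rate = volume_loss / distance
= 277.9 / 22.9
= 12.135 mm^3/m

12.135 mm^3/m


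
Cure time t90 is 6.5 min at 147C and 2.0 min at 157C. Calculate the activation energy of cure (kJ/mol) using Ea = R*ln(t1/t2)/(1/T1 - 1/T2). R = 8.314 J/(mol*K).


T1 = 420.15 K, T2 = 430.15 K
1/T1 - 1/T2 = 5.5332e-05
ln(t1/t2) = ln(6.5/2.0) = 1.1787
Ea = 8.314 * 1.1787 / 5.5332e-05 = 177101.0014 J/mol
Ea = 177.1 kJ/mol

177.1 kJ/mol


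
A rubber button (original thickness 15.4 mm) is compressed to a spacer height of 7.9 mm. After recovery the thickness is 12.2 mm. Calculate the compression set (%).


CS = (t0 - recovered) / (t0 - ts) * 100
= (15.4 - 12.2) / (15.4 - 7.9) * 100
= 3.2 / 7.5 * 100
= 42.7%

42.7%


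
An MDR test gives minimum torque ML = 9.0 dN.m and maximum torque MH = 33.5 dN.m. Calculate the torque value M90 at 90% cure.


M90 = ML + 0.9 * (MH - ML)
M90 = 9.0 + 0.9 * (33.5 - 9.0)
M90 = 9.0 + 0.9 * 24.5
M90 = 31.05 dN.m

31.05 dN.m


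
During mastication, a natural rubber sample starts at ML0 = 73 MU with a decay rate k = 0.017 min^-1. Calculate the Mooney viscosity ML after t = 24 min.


ML = ML0 * exp(-k * t)
ML = 73 * exp(-0.017 * 24)
ML = 73 * 0.6650
ML = 48.54 MU

48.54 MU


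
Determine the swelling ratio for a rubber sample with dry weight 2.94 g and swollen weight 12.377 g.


Q = W_swollen / W_dry
Q = 12.377 / 2.94
Q = 4.21

Q = 4.21


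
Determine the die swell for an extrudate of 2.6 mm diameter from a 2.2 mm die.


Die swell ratio = D_extrudate / D_die
= 2.6 / 2.2
= 1.182

Die swell = 1.182


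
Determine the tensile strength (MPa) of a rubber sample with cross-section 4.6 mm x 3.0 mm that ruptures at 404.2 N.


Area = width * thickness = 4.6 * 3.0 = 13.8 mm^2
TS = force / area = 404.2 / 13.8 = 29.29 MPa

29.29 MPa


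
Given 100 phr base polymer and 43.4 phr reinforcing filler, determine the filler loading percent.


Filler % = filler / (rubber + filler) * 100
= 43.4 / (100 + 43.4) * 100
= 43.4 / 143.4 * 100
= 30.26%

30.26%


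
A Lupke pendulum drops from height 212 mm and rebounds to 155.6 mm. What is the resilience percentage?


Resilience = h_rebound / h_drop * 100
= 155.6 / 212 * 100
= 73.4%

73.4%


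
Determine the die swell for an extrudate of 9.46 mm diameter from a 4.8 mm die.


Die swell ratio = D_extrudate / D_die
= 9.46 / 4.8
= 1.971

Die swell = 1.971


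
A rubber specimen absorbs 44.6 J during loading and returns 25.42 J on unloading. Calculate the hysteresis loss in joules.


Hysteresis loss = loading - unloading
= 44.6 - 25.42
= 19.18 J

19.18 J


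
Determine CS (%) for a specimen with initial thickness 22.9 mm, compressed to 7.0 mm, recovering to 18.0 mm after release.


CS = (t0 - recovered) / (t0 - ts) * 100
= (22.9 - 18.0) / (22.9 - 7.0) * 100
= 4.9 / 15.9 * 100
= 30.8%

30.8%


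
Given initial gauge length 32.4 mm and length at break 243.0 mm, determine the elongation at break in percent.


Elongation = (Lf - L0) / L0 * 100
= (243.0 - 32.4) / 32.4 * 100
= 210.6 / 32.4 * 100
= 650.0%

650.0%


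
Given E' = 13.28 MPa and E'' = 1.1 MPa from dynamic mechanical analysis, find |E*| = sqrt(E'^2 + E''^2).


|E*| = sqrt(E'^2 + E''^2)
= sqrt(13.28^2 + 1.1^2)
= sqrt(176.3584 + 1.2100)
= 13.325 MPa

13.325 MPa


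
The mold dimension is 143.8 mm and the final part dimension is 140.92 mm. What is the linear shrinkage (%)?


Shrinkage = (mold - part) / mold * 100
= (143.8 - 140.92) / 143.8 * 100
= 2.88 / 143.8 * 100
= 2.0%

2.0%


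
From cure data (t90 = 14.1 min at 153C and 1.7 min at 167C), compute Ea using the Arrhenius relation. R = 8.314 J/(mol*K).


T1 = 426.15 K, T2 = 440.15 K
1/T1 - 1/T2 = 7.4639e-05
ln(t1/t2) = ln(14.1/1.7) = 2.1155
Ea = 8.314 * 2.1155 / 7.4639e-05 = 235650.1761 J/mol
Ea = 235.65 kJ/mol

235.65 kJ/mol


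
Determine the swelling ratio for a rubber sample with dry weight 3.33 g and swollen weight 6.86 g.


Q = W_swollen / W_dry
Q = 6.86 / 3.33
Q = 2.06

Q = 2.06


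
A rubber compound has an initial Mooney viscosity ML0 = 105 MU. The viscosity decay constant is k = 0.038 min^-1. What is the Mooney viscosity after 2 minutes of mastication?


ML = ML0 * exp(-k * t)
ML = 105 * exp(-0.038 * 2)
ML = 105 * 0.9268
ML = 97.32 MU

97.32 MU


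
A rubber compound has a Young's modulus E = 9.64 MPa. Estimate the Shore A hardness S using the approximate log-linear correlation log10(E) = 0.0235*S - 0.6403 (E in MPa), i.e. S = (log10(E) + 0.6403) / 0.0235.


log10(E) = 0.0235*S - 0.6403  =>  S = (log10(E) + 0.6403) / 0.0235
log10(9.64) = 0.984077
S = (0.984077 + 0.6403) / 0.0235 = 1.624377 / 0.0235
S = 69.1

Shore A = 69.1


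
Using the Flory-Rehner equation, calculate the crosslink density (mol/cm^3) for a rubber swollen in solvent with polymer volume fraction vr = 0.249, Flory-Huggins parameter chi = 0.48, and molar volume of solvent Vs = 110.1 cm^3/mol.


ln(1 - vr) = ln(1 - 0.249) = -0.2863
Numerator = -((-0.2863) + 0.249 + 0.48 * 0.249^2) = 0.0076
Denominator = 110.1 * (0.249^(1/3) - 0.249/2) = 55.5586
nu = 0.0076 / 55.5586 = 1.3660e-04 mol/cm^3

1.3660e-04 mol/cm^3


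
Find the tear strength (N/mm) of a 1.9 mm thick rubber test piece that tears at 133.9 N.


Tear strength = force / thickness
= 133.9 / 1.9
= 70.47 N/mm

70.47 N/mm


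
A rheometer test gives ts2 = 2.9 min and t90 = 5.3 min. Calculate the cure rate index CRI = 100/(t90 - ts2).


CRI = 100 / (t90 - ts2)
= 100 / (5.3 - 2.9)
= 100 / 2.4
= 41.67 min^-1

41.67 min^-1


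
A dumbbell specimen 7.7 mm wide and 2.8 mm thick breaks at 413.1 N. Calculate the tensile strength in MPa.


Area = width * thickness = 7.7 * 2.8 = 21.56 mm^2
TS = force / area = 413.1 / 21.56 = 19.16 MPa

19.16 MPa


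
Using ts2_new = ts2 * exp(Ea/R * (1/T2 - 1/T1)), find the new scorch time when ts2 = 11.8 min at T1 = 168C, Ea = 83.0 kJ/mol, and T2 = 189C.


Convert temperatures: T1 = 168 + 273.15 = 441.15 K, T2 = 189 + 273.15 = 462.15 K
ts2_new = 11.8 * exp(83000 / 8.314 * (1/462.15 - 1/441.15))
1/T2 - 1/T1 = -1.0300e-04
ts2_new = 4.22 min

4.22 min


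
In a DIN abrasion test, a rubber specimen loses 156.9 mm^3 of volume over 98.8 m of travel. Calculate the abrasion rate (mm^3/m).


Rate = volume_loss / distance
= 156.9 / 98.8
= 1.588 mm^3/m

1.588 mm^3/m


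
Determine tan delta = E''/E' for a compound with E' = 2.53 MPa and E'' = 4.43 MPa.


tan delta = E'' / E'
= 4.43 / 2.53
= 1.751

tan delta = 1.751


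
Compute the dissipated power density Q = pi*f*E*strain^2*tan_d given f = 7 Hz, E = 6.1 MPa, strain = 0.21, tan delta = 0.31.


Q = pi * f * E * strain^2 * tan_d
= pi * 7 * 6.1 * 0.21^2 * 0.31
= pi * 7 * 6.1 * 0.0441 * 0.31
= 1.8339

Q = 1.8339


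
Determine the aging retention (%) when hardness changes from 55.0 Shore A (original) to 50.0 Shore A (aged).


Retention = aged / original * 100
= 50.0 / 55.0 * 100
= 90.9%

90.9%


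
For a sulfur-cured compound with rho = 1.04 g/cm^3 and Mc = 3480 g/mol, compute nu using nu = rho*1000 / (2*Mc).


nu = rho * 1000 / (2 * Mc)
nu = 1.04 * 1000 / (2 * 3480)
nu = 1040.0 / 6960
nu = 0.1494 mol/L

0.1494 mol/L


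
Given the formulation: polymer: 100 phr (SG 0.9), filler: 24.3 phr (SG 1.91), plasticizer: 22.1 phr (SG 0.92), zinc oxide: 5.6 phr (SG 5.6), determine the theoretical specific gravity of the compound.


Sum of weights = 152.0
Volume contributions:
  polymer: 100/0.9 = 111.1111
  filler: 24.3/1.91 = 12.7225
  plasticizer: 22.1/0.92 = 24.0217
  zinc oxide: 5.6/5.6 = 1.0000
Sum of volumes = 148.8554
SG = 152.0 / 148.8554 = 1.021

SG = 1.021


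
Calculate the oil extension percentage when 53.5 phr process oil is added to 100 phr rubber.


Oil % = oil / (100 + oil) * 100
= 53.5 / (100 + 53.5) * 100
= 53.5 / 153.5 * 100
= 34.85%

34.85%
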